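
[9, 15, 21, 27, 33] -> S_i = 9 + 6*i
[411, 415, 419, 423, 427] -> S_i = 411 + 4*i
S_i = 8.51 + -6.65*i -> [8.51, 1.86, -4.79, -11.44, -18.09]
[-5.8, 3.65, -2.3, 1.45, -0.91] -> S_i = -5.80*(-0.63)^i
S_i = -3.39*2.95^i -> [-3.39, -10.0, -29.5, -87.03, -256.74]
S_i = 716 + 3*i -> [716, 719, 722, 725, 728]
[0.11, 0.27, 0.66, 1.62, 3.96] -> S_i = 0.11*2.45^i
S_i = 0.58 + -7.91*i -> [0.58, -7.33, -15.24, -23.15, -31.06]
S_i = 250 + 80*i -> [250, 330, 410, 490, 570]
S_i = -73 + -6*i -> [-73, -79, -85, -91, -97]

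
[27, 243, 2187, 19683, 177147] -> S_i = 27*9^i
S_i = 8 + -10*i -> [8, -2, -12, -22, -32]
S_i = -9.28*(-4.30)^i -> [-9.28, 39.9, -171.59, 737.82, -3172.65]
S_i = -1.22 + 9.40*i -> [-1.22, 8.18, 17.58, 26.98, 36.38]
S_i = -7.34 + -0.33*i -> [-7.34, -7.67, -8.0, -8.33, -8.66]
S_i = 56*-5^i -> [56, -280, 1400, -7000, 35000]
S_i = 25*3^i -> [25, 75, 225, 675, 2025]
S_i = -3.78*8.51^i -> [-3.78, -32.17, -273.75, -2329.6, -19824.86]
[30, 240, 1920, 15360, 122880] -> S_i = 30*8^i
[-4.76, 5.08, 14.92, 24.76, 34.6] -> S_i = -4.76 + 9.84*i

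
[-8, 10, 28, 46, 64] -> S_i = -8 + 18*i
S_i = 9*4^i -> [9, 36, 144, 576, 2304]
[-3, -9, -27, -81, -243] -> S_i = -3*3^i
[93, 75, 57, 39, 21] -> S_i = 93 + -18*i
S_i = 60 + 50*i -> [60, 110, 160, 210, 260]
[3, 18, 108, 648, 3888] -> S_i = 3*6^i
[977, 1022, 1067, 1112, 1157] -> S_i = 977 + 45*i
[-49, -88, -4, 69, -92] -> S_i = Random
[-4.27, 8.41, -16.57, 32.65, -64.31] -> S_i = -4.27*(-1.97)^i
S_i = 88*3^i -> [88, 264, 792, 2376, 7128]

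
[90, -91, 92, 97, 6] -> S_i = Random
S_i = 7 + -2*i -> [7, 5, 3, 1, -1]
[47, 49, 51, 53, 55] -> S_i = 47 + 2*i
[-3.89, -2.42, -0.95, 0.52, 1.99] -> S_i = -3.89 + 1.47*i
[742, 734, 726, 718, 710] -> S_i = 742 + -8*i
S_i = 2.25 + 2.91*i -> [2.25, 5.16, 8.07, 10.98, 13.89]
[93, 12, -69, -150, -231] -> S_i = 93 + -81*i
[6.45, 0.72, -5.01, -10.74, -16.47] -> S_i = 6.45 + -5.73*i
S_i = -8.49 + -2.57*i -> [-8.49, -11.06, -13.63, -16.2, -18.77]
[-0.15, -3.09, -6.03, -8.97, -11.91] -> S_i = -0.15 + -2.94*i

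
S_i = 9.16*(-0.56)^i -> [9.16, -5.13, 2.87, -1.61, 0.9]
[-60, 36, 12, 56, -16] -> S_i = Random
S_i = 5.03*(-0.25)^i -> [5.03, -1.26, 0.31, -0.08, 0.02]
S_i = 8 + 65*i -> [8, 73, 138, 203, 268]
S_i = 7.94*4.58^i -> [7.94, 36.37, 166.55, 762.81, 3493.67]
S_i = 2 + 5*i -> [2, 7, 12, 17, 22]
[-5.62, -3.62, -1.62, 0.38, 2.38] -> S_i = -5.62 + 2.00*i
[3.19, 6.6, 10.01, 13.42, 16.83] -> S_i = 3.19 + 3.41*i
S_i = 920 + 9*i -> [920, 929, 938, 947, 956]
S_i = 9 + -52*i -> [9, -43, -95, -147, -199]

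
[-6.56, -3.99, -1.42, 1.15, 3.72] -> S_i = -6.56 + 2.57*i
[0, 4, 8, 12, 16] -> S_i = 0 + 4*i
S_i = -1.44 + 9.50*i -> [-1.44, 8.06, 17.56, 27.06, 36.56]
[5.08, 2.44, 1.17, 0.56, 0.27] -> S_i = 5.08*0.48^i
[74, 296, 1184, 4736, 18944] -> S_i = 74*4^i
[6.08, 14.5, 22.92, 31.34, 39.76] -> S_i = 6.08 + 8.42*i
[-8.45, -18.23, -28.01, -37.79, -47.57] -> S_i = -8.45 + -9.78*i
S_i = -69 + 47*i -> [-69, -22, 25, 72, 119]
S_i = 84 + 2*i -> [84, 86, 88, 90, 92]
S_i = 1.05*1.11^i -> [1.05, 1.17, 1.29, 1.44, 1.59]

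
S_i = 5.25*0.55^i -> [5.25, 2.89, 1.59, 0.87, 0.48]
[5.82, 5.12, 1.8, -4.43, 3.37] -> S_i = Random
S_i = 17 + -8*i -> [17, 9, 1, -7, -15]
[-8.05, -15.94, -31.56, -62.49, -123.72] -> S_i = -8.05*1.98^i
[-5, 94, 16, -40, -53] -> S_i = Random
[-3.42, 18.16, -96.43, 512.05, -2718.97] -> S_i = -3.42*(-5.31)^i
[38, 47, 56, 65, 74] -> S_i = 38 + 9*i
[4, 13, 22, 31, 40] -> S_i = 4 + 9*i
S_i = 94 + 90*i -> [94, 184, 274, 364, 454]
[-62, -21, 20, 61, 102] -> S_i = -62 + 41*i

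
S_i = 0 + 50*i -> [0, 50, 100, 150, 200]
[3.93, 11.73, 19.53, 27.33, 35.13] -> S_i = 3.93 + 7.80*i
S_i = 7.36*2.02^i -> [7.36, 14.87, 30.03, 60.66, 122.54]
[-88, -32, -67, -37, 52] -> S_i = Random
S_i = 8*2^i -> [8, 16, 32, 64, 128]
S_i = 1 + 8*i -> [1, 9, 17, 25, 33]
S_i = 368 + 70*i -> [368, 438, 508, 578, 648]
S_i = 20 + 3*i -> [20, 23, 26, 29, 32]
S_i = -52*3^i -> [-52, -156, -468, -1404, -4212]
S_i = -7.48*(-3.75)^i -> [-7.48, 28.05, -105.19, 394.45, -1479.2]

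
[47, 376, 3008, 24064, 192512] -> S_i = 47*8^i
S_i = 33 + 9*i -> [33, 42, 51, 60, 69]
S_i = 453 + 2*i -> [453, 455, 457, 459, 461]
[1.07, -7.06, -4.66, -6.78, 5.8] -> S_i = Random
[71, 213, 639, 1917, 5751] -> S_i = 71*3^i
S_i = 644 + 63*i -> [644, 707, 770, 833, 896]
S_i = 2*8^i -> [2, 16, 128, 1024, 8192]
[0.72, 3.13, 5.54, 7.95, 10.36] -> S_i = 0.72 + 2.41*i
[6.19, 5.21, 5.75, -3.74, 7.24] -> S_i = Random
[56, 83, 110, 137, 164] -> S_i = 56 + 27*i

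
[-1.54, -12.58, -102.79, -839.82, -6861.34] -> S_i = -1.54*8.17^i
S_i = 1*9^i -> [1, 9, 81, 729, 6561]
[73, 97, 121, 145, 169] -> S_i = 73 + 24*i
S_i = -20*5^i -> [-20, -100, -500, -2500, -12500]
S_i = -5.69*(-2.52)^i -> [-5.69, 14.34, -36.13, 91.06, -229.46]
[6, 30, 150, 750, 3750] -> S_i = 6*5^i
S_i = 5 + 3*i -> [5, 8, 11, 14, 17]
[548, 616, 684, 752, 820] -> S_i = 548 + 68*i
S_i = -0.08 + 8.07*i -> [-0.08, 7.99, 16.06, 24.13, 32.2]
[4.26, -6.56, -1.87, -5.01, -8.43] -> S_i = Random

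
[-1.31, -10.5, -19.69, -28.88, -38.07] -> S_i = -1.31 + -9.19*i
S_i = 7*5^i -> [7, 35, 175, 875, 4375]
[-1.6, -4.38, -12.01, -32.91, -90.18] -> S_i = -1.60*2.74^i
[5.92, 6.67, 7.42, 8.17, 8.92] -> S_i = 5.92 + 0.75*i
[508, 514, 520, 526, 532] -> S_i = 508 + 6*i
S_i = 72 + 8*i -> [72, 80, 88, 96, 104]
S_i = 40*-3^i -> [40, -120, 360, -1080, 3240]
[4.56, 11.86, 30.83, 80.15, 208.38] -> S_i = 4.56*2.60^i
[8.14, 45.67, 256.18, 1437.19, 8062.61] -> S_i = 8.14*5.61^i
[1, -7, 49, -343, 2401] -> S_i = 1*-7^i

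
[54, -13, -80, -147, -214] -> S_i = 54 + -67*i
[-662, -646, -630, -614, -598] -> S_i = -662 + 16*i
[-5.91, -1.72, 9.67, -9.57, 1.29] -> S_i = Random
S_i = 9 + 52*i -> [9, 61, 113, 165, 217]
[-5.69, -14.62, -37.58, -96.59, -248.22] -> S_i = -5.69*2.57^i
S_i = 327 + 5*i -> [327, 332, 337, 342, 347]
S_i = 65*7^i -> [65, 455, 3185, 22295, 156065]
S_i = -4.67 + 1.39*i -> [-4.67, -3.28, -1.89, -0.5, 0.89]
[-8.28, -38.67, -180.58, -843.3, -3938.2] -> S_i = -8.28*4.67^i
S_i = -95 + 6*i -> [-95, -89, -83, -77, -71]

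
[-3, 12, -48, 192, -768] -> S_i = -3*-4^i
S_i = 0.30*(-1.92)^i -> [0.3, -0.58, 1.11, -2.12, 4.08]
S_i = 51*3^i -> [51, 153, 459, 1377, 4131]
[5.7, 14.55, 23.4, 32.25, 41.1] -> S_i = 5.70 + 8.85*i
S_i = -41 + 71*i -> [-41, 30, 101, 172, 243]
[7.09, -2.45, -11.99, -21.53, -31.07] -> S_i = 7.09 + -9.54*i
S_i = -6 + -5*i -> [-6, -11, -16, -21, -26]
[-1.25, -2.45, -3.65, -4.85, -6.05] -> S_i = -1.25 + -1.20*i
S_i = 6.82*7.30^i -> [6.82, 49.79, 363.44, 2653.1, 19367.6]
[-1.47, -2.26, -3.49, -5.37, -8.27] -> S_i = -1.47*1.54^i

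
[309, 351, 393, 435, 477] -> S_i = 309 + 42*i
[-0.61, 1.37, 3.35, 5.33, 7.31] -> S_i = -0.61 + 1.98*i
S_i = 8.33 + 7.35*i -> [8.33, 15.68, 23.03, 30.38, 37.73]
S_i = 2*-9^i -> [2, -18, 162, -1458, 13122]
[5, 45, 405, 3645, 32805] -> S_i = 5*9^i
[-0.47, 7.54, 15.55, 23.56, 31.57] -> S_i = -0.47 + 8.01*i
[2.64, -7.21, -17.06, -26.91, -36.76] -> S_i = 2.64 + -9.85*i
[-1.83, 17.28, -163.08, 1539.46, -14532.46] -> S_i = -1.83*(-9.44)^i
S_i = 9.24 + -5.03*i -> [9.24, 4.21, -0.82, -5.85, -10.88]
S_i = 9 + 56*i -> [9, 65, 121, 177, 233]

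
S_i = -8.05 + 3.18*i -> [-8.05, -4.87, -1.69, 1.49, 4.67]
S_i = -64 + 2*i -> [-64, -62, -60, -58, -56]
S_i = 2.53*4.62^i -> [2.53, 11.69, 54.0, 249.49, 1152.63]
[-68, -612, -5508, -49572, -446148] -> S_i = -68*9^i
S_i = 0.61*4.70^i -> [0.61, 2.87, 13.47, 63.33, 297.66]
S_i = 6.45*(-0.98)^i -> [6.45, -6.32, 6.19, -6.07, 5.95]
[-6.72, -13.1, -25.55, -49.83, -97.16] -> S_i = -6.72*1.95^i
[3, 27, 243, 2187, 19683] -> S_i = 3*9^i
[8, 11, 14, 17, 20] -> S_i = 8 + 3*i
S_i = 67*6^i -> [67, 402, 2412, 14472, 86832]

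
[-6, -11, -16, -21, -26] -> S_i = -6 + -5*i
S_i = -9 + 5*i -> [-9, -4, 1, 6, 11]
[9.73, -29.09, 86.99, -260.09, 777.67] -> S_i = 9.73*(-2.99)^i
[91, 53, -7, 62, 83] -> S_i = Random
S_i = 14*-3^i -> [14, -42, 126, -378, 1134]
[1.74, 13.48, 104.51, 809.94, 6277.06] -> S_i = 1.74*7.75^i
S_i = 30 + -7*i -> [30, 23, 16, 9, 2]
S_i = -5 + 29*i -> [-5, 24, 53, 82, 111]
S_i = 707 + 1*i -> [707, 708, 709, 710, 711]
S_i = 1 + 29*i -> [1, 30, 59, 88, 117]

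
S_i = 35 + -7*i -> [35, 28, 21, 14, 7]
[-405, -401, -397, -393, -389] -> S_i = -405 + 4*i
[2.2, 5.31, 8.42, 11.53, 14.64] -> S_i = 2.20 + 3.11*i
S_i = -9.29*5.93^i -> [-9.29, -55.09, -326.68, -1937.22, -11487.74]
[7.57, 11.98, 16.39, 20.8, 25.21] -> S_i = 7.57 + 4.41*i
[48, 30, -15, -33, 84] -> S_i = Random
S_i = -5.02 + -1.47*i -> [-5.02, -6.49, -7.96, -9.43, -10.9]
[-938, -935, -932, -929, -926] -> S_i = -938 + 3*i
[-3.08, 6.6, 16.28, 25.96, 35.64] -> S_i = -3.08 + 9.68*i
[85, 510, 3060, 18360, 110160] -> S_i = 85*6^i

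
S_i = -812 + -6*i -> [-812, -818, -824, -830, -836]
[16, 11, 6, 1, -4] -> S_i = 16 + -5*i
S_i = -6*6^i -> [-6, -36, -216, -1296, -7776]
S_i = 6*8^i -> [6, 48, 384, 3072, 24576]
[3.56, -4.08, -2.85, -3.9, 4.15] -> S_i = Random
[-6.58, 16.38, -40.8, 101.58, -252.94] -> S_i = -6.58*(-2.49)^i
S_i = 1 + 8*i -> [1, 9, 17, 25, 33]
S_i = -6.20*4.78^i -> [-6.2, -29.64, -141.66, -677.14, -3236.71]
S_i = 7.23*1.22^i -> [7.23, 8.82, 10.76, 13.13, 16.02]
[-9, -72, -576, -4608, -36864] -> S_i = -9*8^i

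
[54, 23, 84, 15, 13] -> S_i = Random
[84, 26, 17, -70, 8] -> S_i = Random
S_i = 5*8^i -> [5, 40, 320, 2560, 20480]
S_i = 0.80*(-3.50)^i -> [0.8, -2.8, 9.8, -34.3, 120.05]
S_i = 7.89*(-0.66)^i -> [7.89, -5.21, 3.44, -2.27, 1.5]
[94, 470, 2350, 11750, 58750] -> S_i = 94*5^i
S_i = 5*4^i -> [5, 20, 80, 320, 1280]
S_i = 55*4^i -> [55, 220, 880, 3520, 14080]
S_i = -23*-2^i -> [-23, 46, -92, 184, -368]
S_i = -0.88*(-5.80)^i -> [-0.88, 5.1, -29.6, 171.7, -995.85]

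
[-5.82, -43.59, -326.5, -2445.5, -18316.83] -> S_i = -5.82*7.49^i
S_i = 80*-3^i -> [80, -240, 720, -2160, 6480]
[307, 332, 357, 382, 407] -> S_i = 307 + 25*i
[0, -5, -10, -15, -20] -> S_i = 0 + -5*i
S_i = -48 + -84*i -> [-48, -132, -216, -300, -384]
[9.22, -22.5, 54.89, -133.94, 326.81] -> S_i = 9.22*(-2.44)^i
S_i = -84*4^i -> [-84, -336, -1344, -5376, -21504]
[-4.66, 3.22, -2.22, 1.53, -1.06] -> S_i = -4.66*(-0.69)^i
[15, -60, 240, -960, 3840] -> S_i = 15*-4^i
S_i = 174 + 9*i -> [174, 183, 192, 201, 210]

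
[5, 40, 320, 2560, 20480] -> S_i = 5*8^i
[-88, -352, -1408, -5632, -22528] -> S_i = -88*4^i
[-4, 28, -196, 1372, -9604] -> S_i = -4*-7^i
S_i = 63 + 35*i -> [63, 98, 133, 168, 203]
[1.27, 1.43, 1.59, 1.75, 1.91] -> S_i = 1.27 + 0.16*i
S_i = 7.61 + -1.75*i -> [7.61, 5.86, 4.11, 2.36, 0.61]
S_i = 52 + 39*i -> [52, 91, 130, 169, 208]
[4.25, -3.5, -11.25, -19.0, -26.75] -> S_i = 4.25 + -7.75*i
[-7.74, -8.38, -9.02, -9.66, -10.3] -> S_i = -7.74 + -0.64*i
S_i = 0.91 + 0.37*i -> [0.91, 1.28, 1.65, 2.02, 2.39]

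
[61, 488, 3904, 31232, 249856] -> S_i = 61*8^i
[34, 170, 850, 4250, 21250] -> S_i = 34*5^i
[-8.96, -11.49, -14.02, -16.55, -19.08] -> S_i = -8.96 + -2.53*i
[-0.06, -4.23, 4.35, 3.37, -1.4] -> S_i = Random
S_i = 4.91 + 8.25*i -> [4.91, 13.16, 21.41, 29.66, 37.91]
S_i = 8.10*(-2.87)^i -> [8.1, -23.25, 66.72, -191.48, 549.56]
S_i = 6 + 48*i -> [6, 54, 102, 150, 198]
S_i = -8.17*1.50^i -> [-8.17, -12.26, -18.38, -27.57, -41.36]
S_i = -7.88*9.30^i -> [-7.88, -73.28, -681.54, -6338.33, -58946.5]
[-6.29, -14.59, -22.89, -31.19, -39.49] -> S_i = -6.29 + -8.30*i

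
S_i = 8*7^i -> [8, 56, 392, 2744, 19208]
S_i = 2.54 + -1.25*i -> [2.54, 1.29, 0.04, -1.21, -2.46]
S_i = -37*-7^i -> [-37, 259, -1813, 12691, -88837]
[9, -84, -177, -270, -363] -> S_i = 9 + -93*i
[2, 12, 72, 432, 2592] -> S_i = 2*6^i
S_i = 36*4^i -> [36, 144, 576, 2304, 9216]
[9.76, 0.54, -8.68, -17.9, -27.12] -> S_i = 9.76 + -9.22*i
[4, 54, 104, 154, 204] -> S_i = 4 + 50*i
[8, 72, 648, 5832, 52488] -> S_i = 8*9^i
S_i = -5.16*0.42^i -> [-5.16, -2.17, -0.91, -0.38, -0.16]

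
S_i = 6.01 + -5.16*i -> [6.01, 0.85, -4.31, -9.47, -14.63]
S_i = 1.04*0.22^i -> [1.04, 0.23, 0.05, 0.01, 0.0]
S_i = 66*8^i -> [66, 528, 4224, 33792, 270336]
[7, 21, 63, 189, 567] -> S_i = 7*3^i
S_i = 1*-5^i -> [1, -5, 25, -125, 625]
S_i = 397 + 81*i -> [397, 478, 559, 640, 721]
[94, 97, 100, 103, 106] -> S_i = 94 + 3*i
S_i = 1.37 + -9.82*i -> [1.37, -8.45, -18.27, -28.09, -37.91]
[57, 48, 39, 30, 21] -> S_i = 57 + -9*i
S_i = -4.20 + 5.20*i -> [-4.2, 1.0, 6.2, 11.4, 16.6]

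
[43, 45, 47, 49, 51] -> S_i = 43 + 2*i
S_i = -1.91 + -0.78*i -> [-1.91, -2.69, -3.47, -4.25, -5.03]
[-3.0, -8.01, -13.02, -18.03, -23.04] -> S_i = -3.00 + -5.01*i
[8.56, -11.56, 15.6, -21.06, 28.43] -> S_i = 8.56*(-1.35)^i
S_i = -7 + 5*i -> [-7, -2, 3, 8, 13]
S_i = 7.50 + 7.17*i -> [7.5, 14.67, 21.84, 29.01, 36.18]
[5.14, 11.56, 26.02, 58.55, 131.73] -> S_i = 5.14*2.25^i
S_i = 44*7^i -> [44, 308, 2156, 15092, 105644]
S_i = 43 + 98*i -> [43, 141, 239, 337, 435]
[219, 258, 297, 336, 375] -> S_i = 219 + 39*i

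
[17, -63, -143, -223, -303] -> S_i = 17 + -80*i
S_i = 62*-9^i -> [62, -558, 5022, -45198, 406782]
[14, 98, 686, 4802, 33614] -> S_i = 14*7^i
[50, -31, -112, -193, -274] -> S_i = 50 + -81*i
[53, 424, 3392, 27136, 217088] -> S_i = 53*8^i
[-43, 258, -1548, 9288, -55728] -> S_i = -43*-6^i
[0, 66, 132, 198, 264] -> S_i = 0 + 66*i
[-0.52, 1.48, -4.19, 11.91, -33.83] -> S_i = -0.52*(-2.84)^i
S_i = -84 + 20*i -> [-84, -64, -44, -24, -4]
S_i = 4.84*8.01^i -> [4.84, 38.77, 310.53, 2487.38, 19923.95]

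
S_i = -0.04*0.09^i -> [-0.04, -0.0, -0.0, -0.0, -0.0]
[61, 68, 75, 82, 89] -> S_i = 61 + 7*i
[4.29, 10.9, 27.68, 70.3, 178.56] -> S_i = 4.29*2.54^i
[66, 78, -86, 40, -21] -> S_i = Random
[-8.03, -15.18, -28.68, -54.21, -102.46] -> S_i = -8.03*1.89^i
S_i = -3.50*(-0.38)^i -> [-3.5, 1.33, -0.51, 0.19, -0.07]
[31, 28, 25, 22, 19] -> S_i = 31 + -3*i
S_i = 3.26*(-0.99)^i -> [3.26, -3.23, 3.2, -3.16, 3.13]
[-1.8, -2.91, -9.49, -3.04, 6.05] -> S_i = Random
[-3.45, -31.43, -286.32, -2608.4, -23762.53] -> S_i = -3.45*9.11^i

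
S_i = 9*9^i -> [9, 81, 729, 6561, 59049]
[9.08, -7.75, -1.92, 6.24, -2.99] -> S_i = Random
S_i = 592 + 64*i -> [592, 656, 720, 784, 848]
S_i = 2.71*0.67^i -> [2.71, 1.82, 1.22, 0.82, 0.55]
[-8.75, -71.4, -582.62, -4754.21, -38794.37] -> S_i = -8.75*8.16^i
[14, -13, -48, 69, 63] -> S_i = Random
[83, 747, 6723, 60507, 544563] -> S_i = 83*9^i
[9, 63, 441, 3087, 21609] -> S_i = 9*7^i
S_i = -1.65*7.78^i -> [-1.65, -12.84, -99.87, -777.0, -6045.08]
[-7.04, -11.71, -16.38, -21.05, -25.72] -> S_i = -7.04 + -4.67*i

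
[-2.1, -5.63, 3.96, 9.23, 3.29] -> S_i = Random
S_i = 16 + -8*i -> [16, 8, 0, -8, -16]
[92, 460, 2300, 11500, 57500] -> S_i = 92*5^i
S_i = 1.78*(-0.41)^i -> [1.78, -0.73, 0.3, -0.12, 0.05]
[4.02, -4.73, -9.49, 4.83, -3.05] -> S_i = Random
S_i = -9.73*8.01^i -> [-9.73, -77.94, -624.28, -5000.46, -40053.72]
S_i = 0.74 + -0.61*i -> [0.74, 0.13, -0.48, -1.09, -1.7]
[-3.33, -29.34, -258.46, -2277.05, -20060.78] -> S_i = -3.33*8.81^i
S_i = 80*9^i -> [80, 720, 6480, 58320, 524880]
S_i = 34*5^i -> [34, 170, 850, 4250, 21250]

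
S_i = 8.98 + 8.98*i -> [8.98, 17.96, 26.94, 35.92, 44.9]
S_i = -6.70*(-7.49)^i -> [-6.7, 50.18, -375.87, 2815.27, -21086.38]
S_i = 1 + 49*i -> [1, 50, 99, 148, 197]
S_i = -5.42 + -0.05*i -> [-5.42, -5.47, -5.52, -5.57, -5.62]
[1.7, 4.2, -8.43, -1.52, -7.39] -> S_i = Random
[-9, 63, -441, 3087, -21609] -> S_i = -9*-7^i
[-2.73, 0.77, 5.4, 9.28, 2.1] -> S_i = Random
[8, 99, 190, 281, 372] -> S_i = 8 + 91*i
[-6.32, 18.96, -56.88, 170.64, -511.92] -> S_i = -6.32*(-3.00)^i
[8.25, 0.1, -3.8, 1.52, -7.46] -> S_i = Random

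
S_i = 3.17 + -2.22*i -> [3.17, 0.95, -1.27, -3.49, -5.71]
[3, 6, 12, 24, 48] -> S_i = 3*2^i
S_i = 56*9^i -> [56, 504, 4536, 40824, 367416]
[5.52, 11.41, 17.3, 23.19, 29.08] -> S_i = 5.52 + 5.89*i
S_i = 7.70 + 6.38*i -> [7.7, 14.08, 20.46, 26.84, 33.22]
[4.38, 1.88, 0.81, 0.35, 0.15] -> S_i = 4.38*0.43^i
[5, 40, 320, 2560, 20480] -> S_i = 5*8^i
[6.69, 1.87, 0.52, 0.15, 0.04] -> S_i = 6.69*0.28^i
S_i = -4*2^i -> [-4, -8, -16, -32, -64]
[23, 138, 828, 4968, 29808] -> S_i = 23*6^i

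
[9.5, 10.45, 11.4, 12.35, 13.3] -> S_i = 9.50 + 0.95*i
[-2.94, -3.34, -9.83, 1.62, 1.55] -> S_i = Random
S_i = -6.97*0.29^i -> [-6.97, -2.02, -0.59, -0.17, -0.05]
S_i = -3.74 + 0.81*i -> [-3.74, -2.93, -2.12, -1.31, -0.5]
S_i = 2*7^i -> [2, 14, 98, 686, 4802]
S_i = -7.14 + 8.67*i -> [-7.14, 1.53, 10.2, 18.87, 27.54]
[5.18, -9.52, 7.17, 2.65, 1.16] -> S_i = Random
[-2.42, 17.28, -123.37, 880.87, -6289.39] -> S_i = -2.42*(-7.14)^i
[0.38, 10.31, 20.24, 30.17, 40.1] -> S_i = 0.38 + 9.93*i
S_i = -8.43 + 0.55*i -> [-8.43, -7.88, -7.33, -6.78, -6.23]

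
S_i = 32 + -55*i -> [32, -23, -78, -133, -188]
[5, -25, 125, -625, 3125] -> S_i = 5*-5^i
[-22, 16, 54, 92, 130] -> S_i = -22 + 38*i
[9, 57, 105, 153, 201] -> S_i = 9 + 48*i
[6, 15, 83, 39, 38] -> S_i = Random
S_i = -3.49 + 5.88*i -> [-3.49, 2.39, 8.27, 14.15, 20.03]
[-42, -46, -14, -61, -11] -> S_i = Random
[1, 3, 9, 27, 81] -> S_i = 1*3^i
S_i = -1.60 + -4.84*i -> [-1.6, -6.44, -11.28, -16.12, -20.96]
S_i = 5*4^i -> [5, 20, 80, 320, 1280]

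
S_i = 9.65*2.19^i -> [9.65, 21.13, 46.28, 101.36, 221.97]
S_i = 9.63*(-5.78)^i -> [9.63, -55.66, 321.72, -1859.56, 10748.25]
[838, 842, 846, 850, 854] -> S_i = 838 + 4*i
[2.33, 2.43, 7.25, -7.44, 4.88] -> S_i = Random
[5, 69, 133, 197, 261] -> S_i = 5 + 64*i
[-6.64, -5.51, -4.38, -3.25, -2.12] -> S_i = -6.64 + 1.13*i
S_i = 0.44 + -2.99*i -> [0.44, -2.55, -5.54, -8.53, -11.52]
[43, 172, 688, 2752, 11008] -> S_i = 43*4^i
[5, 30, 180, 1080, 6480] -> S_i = 5*6^i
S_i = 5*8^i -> [5, 40, 320, 2560, 20480]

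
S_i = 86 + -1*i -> [86, 85, 84, 83, 82]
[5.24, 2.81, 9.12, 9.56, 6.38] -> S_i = Random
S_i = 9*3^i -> [9, 27, 81, 243, 729]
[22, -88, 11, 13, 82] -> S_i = Random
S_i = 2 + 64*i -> [2, 66, 130, 194, 258]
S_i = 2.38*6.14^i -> [2.38, 14.61, 89.73, 550.91, 3382.6]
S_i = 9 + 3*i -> [9, 12, 15, 18, 21]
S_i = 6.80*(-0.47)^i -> [6.8, -3.2, 1.5, -0.71, 0.33]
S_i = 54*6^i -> [54, 324, 1944, 11664, 69984]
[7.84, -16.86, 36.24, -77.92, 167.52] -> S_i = 7.84*(-2.15)^i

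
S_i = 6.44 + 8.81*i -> [6.44, 15.25, 24.06, 32.87, 41.68]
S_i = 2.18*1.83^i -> [2.18, 3.99, 7.3, 13.36, 24.45]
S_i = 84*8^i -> [84, 672, 5376, 43008, 344064]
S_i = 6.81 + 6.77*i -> [6.81, 13.58, 20.35, 27.12, 33.89]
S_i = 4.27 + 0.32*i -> [4.27, 4.59, 4.91, 5.23, 5.55]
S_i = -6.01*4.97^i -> [-6.01, -29.87, -148.45, -737.81, -3666.91]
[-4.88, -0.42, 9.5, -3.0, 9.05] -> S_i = Random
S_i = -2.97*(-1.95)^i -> [-2.97, 5.79, -11.29, 22.02, -42.94]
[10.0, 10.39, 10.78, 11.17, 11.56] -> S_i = 10.00 + 0.39*i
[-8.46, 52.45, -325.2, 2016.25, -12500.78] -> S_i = -8.46*(-6.20)^i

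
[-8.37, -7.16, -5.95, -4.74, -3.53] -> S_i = -8.37 + 1.21*i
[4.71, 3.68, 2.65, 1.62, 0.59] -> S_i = 4.71 + -1.03*i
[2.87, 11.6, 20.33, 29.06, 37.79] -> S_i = 2.87 + 8.73*i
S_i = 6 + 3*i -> [6, 9, 12, 15, 18]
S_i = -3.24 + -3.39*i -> [-3.24, -6.63, -10.02, -13.41, -16.8]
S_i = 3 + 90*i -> [3, 93, 183, 273, 363]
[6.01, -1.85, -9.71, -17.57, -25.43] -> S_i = 6.01 + -7.86*i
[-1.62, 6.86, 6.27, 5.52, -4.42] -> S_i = Random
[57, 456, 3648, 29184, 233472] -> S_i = 57*8^i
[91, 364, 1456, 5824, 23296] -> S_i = 91*4^i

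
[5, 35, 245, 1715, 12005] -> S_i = 5*7^i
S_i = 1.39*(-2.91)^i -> [1.39, -4.04, 11.77, -34.25, 99.68]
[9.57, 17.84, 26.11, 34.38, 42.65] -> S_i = 9.57 + 8.27*i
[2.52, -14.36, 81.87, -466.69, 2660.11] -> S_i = 2.52*(-5.70)^i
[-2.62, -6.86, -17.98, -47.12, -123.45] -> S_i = -2.62*2.62^i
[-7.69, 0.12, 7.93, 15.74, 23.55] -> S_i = -7.69 + 7.81*i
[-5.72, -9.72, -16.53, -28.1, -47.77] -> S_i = -5.72*1.70^i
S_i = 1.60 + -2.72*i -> [1.6, -1.12, -3.84, -6.56, -9.28]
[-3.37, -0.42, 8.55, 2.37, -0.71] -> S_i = Random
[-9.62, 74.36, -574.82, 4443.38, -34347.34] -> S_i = -9.62*(-7.73)^i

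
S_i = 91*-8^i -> [91, -728, 5824, -46592, 372736]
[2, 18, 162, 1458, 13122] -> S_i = 2*9^i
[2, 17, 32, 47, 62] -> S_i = 2 + 15*i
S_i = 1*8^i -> [1, 8, 64, 512, 4096]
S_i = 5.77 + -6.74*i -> [5.77, -0.97, -7.71, -14.45, -21.19]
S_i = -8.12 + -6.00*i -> [-8.12, -14.12, -20.12, -26.12, -32.12]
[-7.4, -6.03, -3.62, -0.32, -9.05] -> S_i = Random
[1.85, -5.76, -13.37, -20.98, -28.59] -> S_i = 1.85 + -7.61*i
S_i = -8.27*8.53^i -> [-8.27, -70.54, -601.73, -5132.78, -43782.61]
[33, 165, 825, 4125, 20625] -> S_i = 33*5^i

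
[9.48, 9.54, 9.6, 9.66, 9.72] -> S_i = 9.48 + 0.06*i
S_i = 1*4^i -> [1, 4, 16, 64, 256]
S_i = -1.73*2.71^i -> [-1.73, -4.69, -12.71, -34.43, -93.31]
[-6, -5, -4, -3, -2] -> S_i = -6 + 1*i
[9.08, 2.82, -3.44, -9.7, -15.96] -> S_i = 9.08 + -6.26*i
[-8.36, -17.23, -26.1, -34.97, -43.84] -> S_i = -8.36 + -8.87*i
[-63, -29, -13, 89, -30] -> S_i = Random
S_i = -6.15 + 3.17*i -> [-6.15, -2.98, 0.19, 3.36, 6.53]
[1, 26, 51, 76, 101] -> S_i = 1 + 25*i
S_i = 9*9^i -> [9, 81, 729, 6561, 59049]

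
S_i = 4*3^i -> [4, 12, 36, 108, 324]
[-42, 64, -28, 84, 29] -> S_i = Random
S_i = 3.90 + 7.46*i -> [3.9, 11.36, 18.82, 26.28, 33.74]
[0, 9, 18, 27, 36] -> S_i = 0 + 9*i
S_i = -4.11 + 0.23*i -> [-4.11, -3.88, -3.65, -3.42, -3.19]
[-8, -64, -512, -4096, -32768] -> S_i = -8*8^i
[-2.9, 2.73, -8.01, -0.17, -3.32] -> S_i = Random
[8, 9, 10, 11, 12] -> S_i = 8 + 1*i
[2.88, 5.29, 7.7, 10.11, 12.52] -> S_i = 2.88 + 2.41*i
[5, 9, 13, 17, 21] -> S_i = 5 + 4*i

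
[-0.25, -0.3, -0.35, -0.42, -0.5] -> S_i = -0.25*1.19^i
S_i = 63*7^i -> [63, 441, 3087, 21609, 151263]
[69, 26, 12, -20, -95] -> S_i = Random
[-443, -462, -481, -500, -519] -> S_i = -443 + -19*i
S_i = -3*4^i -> [-3, -12, -48, -192, -768]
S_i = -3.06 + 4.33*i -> [-3.06, 1.27, 5.6, 9.93, 14.26]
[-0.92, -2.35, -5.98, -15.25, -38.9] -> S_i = -0.92*2.55^i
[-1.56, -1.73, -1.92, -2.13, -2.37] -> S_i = -1.56*1.11^i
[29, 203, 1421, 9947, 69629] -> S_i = 29*7^i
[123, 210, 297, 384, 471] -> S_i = 123 + 87*i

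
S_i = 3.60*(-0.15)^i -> [3.6, -0.54, 0.08, -0.01, 0.0]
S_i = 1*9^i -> [1, 9, 81, 729, 6561]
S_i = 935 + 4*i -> [935, 939, 943, 947, 951]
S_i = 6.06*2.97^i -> [6.06, 18.0, 53.45, 158.76, 471.52]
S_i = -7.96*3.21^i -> [-7.96, -25.55, -82.02, -263.29, -845.15]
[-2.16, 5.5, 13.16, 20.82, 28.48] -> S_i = -2.16 + 7.66*i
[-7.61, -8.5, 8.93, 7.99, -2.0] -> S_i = Random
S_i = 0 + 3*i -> [0, 3, 6, 9, 12]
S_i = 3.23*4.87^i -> [3.23, 15.73, 76.61, 373.07, 1816.85]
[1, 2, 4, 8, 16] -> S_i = 1*2^i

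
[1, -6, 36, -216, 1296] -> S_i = 1*-6^i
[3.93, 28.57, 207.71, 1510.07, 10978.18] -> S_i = 3.93*7.27^i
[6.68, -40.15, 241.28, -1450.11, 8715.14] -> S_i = 6.68*(-6.01)^i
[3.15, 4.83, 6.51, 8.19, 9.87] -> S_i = 3.15 + 1.68*i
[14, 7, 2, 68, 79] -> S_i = Random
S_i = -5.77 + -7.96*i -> [-5.77, -13.73, -21.69, -29.65, -37.61]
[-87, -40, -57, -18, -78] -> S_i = Random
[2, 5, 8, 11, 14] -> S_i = 2 + 3*i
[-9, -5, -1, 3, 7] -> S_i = -9 + 4*i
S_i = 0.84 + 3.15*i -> [0.84, 3.99, 7.14, 10.29, 13.44]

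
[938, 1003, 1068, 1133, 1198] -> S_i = 938 + 65*i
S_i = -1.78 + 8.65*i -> [-1.78, 6.87, 15.52, 24.17, 32.82]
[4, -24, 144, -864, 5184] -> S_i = 4*-6^i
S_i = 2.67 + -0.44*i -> [2.67, 2.23, 1.79, 1.35, 0.91]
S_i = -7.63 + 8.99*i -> [-7.63, 1.36, 10.35, 19.34, 28.33]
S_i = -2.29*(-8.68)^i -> [-2.29, 19.88, -172.53, 1497.6, -12999.13]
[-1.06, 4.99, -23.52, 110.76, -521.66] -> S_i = -1.06*(-4.71)^i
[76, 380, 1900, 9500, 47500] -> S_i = 76*5^i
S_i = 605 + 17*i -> [605, 622, 639, 656, 673]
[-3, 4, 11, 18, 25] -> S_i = -3 + 7*i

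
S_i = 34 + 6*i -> [34, 40, 46, 52, 58]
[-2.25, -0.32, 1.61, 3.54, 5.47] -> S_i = -2.25 + 1.93*i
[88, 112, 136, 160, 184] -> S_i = 88 + 24*i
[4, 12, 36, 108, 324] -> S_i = 4*3^i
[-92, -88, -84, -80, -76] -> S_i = -92 + 4*i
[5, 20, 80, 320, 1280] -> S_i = 5*4^i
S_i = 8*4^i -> [8, 32, 128, 512, 2048]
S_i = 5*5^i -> [5, 25, 125, 625, 3125]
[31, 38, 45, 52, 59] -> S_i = 31 + 7*i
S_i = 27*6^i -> [27, 162, 972, 5832, 34992]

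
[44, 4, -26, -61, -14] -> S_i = Random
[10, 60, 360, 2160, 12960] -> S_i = 10*6^i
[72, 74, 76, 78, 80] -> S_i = 72 + 2*i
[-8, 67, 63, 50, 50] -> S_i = Random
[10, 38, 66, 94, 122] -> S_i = 10 + 28*i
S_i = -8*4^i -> [-8, -32, -128, -512, -2048]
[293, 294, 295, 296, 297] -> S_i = 293 + 1*i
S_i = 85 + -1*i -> [85, 84, 83, 82, 81]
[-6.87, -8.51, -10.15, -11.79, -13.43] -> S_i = -6.87 + -1.64*i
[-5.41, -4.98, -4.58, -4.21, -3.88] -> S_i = -5.41*0.92^i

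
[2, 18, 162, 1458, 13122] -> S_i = 2*9^i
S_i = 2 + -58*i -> [2, -56, -114, -172, -230]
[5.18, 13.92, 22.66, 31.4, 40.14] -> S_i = 5.18 + 8.74*i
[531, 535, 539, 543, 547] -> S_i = 531 + 4*i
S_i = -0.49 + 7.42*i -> [-0.49, 6.93, 14.35, 21.77, 29.19]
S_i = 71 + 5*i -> [71, 76, 81, 86, 91]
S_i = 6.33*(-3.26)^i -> [6.33, -20.64, 67.27, -219.31, 714.95]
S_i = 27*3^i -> [27, 81, 243, 729, 2187]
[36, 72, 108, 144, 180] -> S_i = 36 + 36*i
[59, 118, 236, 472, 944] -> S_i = 59*2^i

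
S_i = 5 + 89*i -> [5, 94, 183, 272, 361]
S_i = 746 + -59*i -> [746, 687, 628, 569, 510]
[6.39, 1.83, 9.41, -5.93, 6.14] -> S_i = Random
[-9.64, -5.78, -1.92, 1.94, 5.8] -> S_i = -9.64 + 3.86*i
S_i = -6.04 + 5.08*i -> [-6.04, -0.96, 4.12, 9.2, 14.28]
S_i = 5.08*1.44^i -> [5.08, 7.32, 10.53, 15.17, 21.84]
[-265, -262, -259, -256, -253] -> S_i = -265 + 3*i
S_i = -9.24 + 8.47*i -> [-9.24, -0.77, 7.7, 16.17, 24.64]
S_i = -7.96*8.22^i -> [-7.96, -65.43, -537.84, -4421.08, -36341.29]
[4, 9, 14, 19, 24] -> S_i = 4 + 5*i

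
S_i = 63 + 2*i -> [63, 65, 67, 69, 71]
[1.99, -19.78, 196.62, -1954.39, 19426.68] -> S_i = 1.99*(-9.94)^i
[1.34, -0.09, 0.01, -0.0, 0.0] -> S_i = 1.34*(-0.07)^i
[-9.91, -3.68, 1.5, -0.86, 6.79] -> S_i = Random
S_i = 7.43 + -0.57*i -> [7.43, 6.86, 6.29, 5.72, 5.15]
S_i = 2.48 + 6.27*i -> [2.48, 8.75, 15.02, 21.29, 27.56]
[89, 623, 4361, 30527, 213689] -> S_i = 89*7^i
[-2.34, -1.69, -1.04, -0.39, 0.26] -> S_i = -2.34 + 0.65*i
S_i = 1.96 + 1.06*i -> [1.96, 3.02, 4.08, 5.14, 6.2]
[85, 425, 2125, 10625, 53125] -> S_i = 85*5^i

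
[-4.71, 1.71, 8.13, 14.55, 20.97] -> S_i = -4.71 + 6.42*i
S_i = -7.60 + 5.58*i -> [-7.6, -2.02, 3.56, 9.14, 14.72]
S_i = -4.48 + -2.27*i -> [-4.48, -6.75, -9.02, -11.29, -13.56]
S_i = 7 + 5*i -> [7, 12, 17, 22, 27]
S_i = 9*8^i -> [9, 72, 576, 4608, 36864]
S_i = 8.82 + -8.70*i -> [8.82, 0.12, -8.58, -17.28, -25.98]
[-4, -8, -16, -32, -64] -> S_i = -4*2^i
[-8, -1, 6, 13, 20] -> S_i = -8 + 7*i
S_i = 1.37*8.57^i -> [1.37, 11.74, 100.62, 862.31, 7389.99]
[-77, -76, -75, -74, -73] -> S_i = -77 + 1*i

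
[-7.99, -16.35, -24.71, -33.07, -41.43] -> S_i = -7.99 + -8.36*i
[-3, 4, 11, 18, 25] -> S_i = -3 + 7*i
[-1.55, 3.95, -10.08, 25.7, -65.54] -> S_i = -1.55*(-2.55)^i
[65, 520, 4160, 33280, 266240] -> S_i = 65*8^i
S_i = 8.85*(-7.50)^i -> [8.85, -66.38, 497.81, -3733.59, 28001.95]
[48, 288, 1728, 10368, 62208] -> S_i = 48*6^i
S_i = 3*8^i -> [3, 24, 192, 1536, 12288]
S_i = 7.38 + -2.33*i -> [7.38, 5.05, 2.72, 0.39, -1.94]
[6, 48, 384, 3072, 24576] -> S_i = 6*8^i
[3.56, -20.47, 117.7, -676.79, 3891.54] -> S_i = 3.56*(-5.75)^i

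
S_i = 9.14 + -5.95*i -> [9.14, 3.19, -2.76, -8.71, -14.66]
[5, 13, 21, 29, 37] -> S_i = 5 + 8*i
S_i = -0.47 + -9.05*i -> [-0.47, -9.52, -18.57, -27.62, -36.67]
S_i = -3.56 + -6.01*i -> [-3.56, -9.57, -15.58, -21.59, -27.6]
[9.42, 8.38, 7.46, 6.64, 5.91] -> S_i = 9.42*0.89^i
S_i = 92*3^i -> [92, 276, 828, 2484, 7452]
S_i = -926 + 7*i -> [-926, -919, -912, -905, -898]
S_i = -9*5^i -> [-9, -45, -225, -1125, -5625]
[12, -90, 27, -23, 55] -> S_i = Random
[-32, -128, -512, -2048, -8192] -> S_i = -32*4^i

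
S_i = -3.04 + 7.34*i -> [-3.04, 4.3, 11.64, 18.98, 26.32]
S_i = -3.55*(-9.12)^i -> [-3.55, 32.38, -295.27, 2692.85, -24558.83]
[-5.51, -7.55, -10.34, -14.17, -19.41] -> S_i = -5.51*1.37^i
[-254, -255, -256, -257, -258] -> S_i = -254 + -1*i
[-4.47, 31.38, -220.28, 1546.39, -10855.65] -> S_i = -4.47*(-7.02)^i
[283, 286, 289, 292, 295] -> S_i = 283 + 3*i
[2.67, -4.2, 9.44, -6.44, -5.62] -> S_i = Random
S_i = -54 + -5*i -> [-54, -59, -64, -69, -74]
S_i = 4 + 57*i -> [4, 61, 118, 175, 232]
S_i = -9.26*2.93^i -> [-9.26, -27.13, -79.5, -232.92, -682.47]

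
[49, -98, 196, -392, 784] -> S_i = 49*-2^i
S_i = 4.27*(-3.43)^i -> [4.27, -14.65, 50.24, -172.31, 591.02]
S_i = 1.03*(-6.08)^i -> [1.03, -6.26, 38.08, -231.5, 1407.51]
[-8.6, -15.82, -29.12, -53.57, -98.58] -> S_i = -8.60*1.84^i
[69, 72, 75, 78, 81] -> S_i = 69 + 3*i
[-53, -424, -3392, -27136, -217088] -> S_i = -53*8^i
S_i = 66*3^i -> [66, 198, 594, 1782, 5346]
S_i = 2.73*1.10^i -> [2.73, 3.0, 3.3, 3.63, 4.0]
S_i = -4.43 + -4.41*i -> [-4.43, -8.84, -13.25, -17.66, -22.07]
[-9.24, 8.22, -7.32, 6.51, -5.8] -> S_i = -9.24*(-0.89)^i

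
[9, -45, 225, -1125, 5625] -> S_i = 9*-5^i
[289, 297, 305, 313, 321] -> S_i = 289 + 8*i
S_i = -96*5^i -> [-96, -480, -2400, -12000, -60000]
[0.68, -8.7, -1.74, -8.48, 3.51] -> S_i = Random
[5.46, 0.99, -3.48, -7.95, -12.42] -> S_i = 5.46 + -4.47*i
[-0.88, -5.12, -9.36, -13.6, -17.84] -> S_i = -0.88 + -4.24*i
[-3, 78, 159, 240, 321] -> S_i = -3 + 81*i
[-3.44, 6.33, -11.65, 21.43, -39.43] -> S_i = -3.44*(-1.84)^i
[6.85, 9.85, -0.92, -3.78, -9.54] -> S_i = Random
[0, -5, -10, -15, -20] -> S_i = 0 + -5*i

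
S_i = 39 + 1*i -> [39, 40, 41, 42, 43]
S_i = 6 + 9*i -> [6, 15, 24, 33, 42]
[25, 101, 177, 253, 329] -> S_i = 25 + 76*i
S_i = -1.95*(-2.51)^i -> [-1.95, 4.89, -12.29, 30.84, -77.4]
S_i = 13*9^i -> [13, 117, 1053, 9477, 85293]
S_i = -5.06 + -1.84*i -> [-5.06, -6.9, -8.74, -10.58, -12.42]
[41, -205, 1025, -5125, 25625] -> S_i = 41*-5^i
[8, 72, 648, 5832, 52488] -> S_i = 8*9^i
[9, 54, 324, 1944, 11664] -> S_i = 9*6^i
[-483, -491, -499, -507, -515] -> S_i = -483 + -8*i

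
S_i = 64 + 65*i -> [64, 129, 194, 259, 324]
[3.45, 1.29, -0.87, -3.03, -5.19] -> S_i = 3.45 + -2.16*i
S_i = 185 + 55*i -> [185, 240, 295, 350, 405]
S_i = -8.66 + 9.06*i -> [-8.66, 0.4, 9.46, 18.52, 27.58]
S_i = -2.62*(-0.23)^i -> [-2.62, 0.6, -0.14, 0.03, -0.01]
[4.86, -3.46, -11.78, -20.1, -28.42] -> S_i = 4.86 + -8.32*i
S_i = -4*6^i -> [-4, -24, -144, -864, -5184]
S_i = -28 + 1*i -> [-28, -27, -26, -25, -24]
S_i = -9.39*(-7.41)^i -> [-9.39, 69.58, -515.59, 3820.5, -28309.91]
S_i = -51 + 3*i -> [-51, -48, -45, -42, -39]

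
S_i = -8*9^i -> [-8, -72, -648, -5832, -52488]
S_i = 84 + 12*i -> [84, 96, 108, 120, 132]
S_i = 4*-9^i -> [4, -36, 324, -2916, 26244]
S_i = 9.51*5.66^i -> [9.51, 53.83, 304.66, 1724.37, 9759.92]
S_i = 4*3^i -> [4, 12, 36, 108, 324]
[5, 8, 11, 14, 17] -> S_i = 5 + 3*i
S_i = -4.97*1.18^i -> [-4.97, -5.86, -6.92, -8.17, -9.64]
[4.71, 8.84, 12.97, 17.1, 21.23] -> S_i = 4.71 + 4.13*i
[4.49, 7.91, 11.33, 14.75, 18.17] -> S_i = 4.49 + 3.42*i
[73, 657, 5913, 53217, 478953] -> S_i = 73*9^i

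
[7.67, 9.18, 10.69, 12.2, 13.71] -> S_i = 7.67 + 1.51*i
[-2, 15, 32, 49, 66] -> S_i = -2 + 17*i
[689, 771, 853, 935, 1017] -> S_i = 689 + 82*i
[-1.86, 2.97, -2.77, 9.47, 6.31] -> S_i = Random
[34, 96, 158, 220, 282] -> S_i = 34 + 62*i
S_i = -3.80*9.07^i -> [-3.8, -34.47, -312.61, -2835.34, -25716.55]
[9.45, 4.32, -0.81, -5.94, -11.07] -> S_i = 9.45 + -5.13*i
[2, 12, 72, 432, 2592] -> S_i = 2*6^i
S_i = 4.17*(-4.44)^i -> [4.17, -18.51, 82.21, -364.99, 1620.57]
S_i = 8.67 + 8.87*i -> [8.67, 17.54, 26.41, 35.28, 44.15]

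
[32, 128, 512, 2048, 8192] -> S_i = 32*4^i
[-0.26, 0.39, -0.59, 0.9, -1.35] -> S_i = -0.26*(-1.51)^i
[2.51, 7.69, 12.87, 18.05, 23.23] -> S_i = 2.51 + 5.18*i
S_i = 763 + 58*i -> [763, 821, 879, 937, 995]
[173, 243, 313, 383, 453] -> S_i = 173 + 70*i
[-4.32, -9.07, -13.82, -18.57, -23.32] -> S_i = -4.32 + -4.75*i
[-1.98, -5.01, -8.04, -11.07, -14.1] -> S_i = -1.98 + -3.03*i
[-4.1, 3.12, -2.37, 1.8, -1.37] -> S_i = -4.10*(-0.76)^i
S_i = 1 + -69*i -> [1, -68, -137, -206, -275]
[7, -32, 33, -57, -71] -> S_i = Random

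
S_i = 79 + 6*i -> [79, 85, 91, 97, 103]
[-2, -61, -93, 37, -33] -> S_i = Random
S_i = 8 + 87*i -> [8, 95, 182, 269, 356]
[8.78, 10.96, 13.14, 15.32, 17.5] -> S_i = 8.78 + 2.18*i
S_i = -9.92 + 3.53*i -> [-9.92, -6.39, -2.86, 0.67, 4.2]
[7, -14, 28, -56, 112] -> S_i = 7*-2^i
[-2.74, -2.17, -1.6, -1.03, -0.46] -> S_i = -2.74 + 0.57*i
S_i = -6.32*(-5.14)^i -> [-6.32, 32.48, -166.97, 858.24, -4411.33]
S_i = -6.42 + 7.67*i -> [-6.42, 1.25, 8.92, 16.59, 24.26]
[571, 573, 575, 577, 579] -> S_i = 571 + 2*i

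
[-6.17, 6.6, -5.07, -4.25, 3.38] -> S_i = Random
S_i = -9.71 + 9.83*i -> [-9.71, 0.12, 9.95, 19.78, 29.61]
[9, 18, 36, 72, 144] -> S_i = 9*2^i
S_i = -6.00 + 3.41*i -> [-6.0, -2.59, 0.82, 4.23, 7.64]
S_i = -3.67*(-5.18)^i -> [-3.67, 19.01, -98.47, 510.1, -2642.32]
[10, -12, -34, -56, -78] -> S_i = 10 + -22*i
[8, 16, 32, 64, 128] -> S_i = 8*2^i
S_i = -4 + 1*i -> [-4, -3, -2, -1, 0]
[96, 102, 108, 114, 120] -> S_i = 96 + 6*i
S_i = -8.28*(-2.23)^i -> [-8.28, 18.46, -41.18, 91.82, -204.76]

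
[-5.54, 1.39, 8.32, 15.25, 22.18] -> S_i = -5.54 + 6.93*i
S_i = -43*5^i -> [-43, -215, -1075, -5375, -26875]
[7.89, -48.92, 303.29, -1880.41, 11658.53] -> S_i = 7.89*(-6.20)^i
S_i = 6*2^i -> [6, 12, 24, 48, 96]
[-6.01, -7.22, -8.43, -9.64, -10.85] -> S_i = -6.01 + -1.21*i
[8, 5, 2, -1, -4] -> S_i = 8 + -3*i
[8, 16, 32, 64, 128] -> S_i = 8*2^i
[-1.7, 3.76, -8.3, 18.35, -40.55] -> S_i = -1.70*(-2.21)^i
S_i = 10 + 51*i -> [10, 61, 112, 163, 214]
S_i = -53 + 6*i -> [-53, -47, -41, -35, -29]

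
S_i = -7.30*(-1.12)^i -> [-7.3, 8.18, -9.16, 10.26, -11.49]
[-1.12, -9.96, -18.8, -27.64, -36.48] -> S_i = -1.12 + -8.84*i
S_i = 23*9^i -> [23, 207, 1863, 16767, 150903]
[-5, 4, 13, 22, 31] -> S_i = -5 + 9*i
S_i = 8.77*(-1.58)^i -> [8.77, -13.86, 21.89, -34.59, 54.65]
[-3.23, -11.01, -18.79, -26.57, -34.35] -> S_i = -3.23 + -7.78*i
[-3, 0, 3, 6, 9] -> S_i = -3 + 3*i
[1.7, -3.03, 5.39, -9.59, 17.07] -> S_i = 1.70*(-1.78)^i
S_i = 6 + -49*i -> [6, -43, -92, -141, -190]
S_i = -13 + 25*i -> [-13, 12, 37, 62, 87]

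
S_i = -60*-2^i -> [-60, 120, -240, 480, -960]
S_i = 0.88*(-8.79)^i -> [0.88, -7.74, 67.99, -597.65, 5253.37]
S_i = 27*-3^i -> [27, -81, 243, -729, 2187]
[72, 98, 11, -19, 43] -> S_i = Random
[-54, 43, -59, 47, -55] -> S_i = Random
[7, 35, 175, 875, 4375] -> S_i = 7*5^i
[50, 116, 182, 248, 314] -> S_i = 50 + 66*i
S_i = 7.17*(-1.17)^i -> [7.17, -8.39, 9.82, -11.48, 13.44]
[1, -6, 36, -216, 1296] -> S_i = 1*-6^i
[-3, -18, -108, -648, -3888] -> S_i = -3*6^i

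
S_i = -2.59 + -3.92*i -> [-2.59, -6.51, -10.43, -14.35, -18.27]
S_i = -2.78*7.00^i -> [-2.78, -19.46, -136.22, -953.54, -6674.78]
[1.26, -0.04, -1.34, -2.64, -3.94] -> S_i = 1.26 + -1.30*i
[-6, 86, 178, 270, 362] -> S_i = -6 + 92*i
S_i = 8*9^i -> [8, 72, 648, 5832, 52488]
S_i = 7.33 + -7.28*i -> [7.33, 0.05, -7.23, -14.51, -21.79]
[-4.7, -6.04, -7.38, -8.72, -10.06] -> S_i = -4.70 + -1.34*i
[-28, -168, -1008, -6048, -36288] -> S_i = -28*6^i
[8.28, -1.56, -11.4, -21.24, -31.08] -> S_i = 8.28 + -9.84*i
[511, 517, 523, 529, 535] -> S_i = 511 + 6*i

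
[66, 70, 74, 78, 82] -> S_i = 66 + 4*i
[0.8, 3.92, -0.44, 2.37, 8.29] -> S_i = Random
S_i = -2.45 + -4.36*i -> [-2.45, -6.81, -11.17, -15.53, -19.89]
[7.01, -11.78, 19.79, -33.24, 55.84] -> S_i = 7.01*(-1.68)^i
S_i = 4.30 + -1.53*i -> [4.3, 2.77, 1.24, -0.29, -1.82]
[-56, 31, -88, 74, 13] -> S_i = Random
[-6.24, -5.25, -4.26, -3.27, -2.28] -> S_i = -6.24 + 0.99*i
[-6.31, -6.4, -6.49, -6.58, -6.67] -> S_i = -6.31 + -0.09*i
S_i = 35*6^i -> [35, 210, 1260, 7560, 45360]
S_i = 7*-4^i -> [7, -28, 112, -448, 1792]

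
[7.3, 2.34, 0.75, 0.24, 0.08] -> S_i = 7.30*0.32^i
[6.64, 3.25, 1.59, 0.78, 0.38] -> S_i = 6.64*0.49^i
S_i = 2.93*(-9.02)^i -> [2.93, -26.43, 238.39, -2150.24, 19395.18]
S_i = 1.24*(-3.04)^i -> [1.24, -3.77, 11.46, -34.84, 105.9]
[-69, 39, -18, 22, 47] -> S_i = Random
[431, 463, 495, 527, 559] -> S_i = 431 + 32*i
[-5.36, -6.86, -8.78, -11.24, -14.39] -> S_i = -5.36*1.28^i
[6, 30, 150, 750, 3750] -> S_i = 6*5^i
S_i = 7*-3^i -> [7, -21, 63, -189, 567]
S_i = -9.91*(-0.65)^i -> [-9.91, 6.44, -4.19, 2.72, -1.77]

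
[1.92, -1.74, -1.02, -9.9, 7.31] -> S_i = Random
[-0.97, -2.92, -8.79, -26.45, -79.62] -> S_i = -0.97*3.01^i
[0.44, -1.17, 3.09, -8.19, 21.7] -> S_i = 0.44*(-2.65)^i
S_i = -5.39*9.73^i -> [-5.39, -52.44, -510.29, -4965.09, -48310.34]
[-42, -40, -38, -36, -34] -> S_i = -42 + 2*i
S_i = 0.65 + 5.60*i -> [0.65, 6.25, 11.85, 17.45, 23.05]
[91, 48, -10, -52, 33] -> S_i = Random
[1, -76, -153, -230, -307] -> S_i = 1 + -77*i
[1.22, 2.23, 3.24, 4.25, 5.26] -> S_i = 1.22 + 1.01*i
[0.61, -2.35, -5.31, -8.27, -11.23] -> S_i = 0.61 + -2.96*i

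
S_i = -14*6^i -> [-14, -84, -504, -3024, -18144]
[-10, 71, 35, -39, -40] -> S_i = Random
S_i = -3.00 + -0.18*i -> [-3.0, -3.18, -3.36, -3.54, -3.72]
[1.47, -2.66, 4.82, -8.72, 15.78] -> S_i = 1.47*(-1.81)^i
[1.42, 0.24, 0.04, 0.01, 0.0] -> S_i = 1.42*0.17^i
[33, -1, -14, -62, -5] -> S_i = Random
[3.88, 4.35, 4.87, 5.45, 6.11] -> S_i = 3.88*1.12^i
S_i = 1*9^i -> [1, 9, 81, 729, 6561]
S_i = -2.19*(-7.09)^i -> [-2.19, 15.53, -110.09, 780.52, -5533.87]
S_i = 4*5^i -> [4, 20, 100, 500, 2500]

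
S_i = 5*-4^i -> [5, -20, 80, -320, 1280]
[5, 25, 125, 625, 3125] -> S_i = 5*5^i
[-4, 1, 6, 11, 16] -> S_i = -4 + 5*i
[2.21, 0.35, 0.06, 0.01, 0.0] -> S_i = 2.21*0.16^i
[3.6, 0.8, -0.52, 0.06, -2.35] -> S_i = Random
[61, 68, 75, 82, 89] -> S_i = 61 + 7*i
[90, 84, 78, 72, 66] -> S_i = 90 + -6*i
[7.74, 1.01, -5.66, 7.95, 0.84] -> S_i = Random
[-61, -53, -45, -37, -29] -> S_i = -61 + 8*i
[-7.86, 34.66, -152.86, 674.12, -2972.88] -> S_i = -7.86*(-4.41)^i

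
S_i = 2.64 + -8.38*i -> [2.64, -5.74, -14.12, -22.5, -30.88]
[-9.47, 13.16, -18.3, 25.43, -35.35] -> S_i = -9.47*(-1.39)^i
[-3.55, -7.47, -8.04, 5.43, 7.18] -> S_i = Random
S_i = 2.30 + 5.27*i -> [2.3, 7.57, 12.84, 18.11, 23.38]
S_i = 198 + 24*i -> [198, 222, 246, 270, 294]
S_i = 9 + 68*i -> [9, 77, 145, 213, 281]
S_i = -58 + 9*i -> [-58, -49, -40, -31, -22]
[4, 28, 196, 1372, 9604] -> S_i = 4*7^i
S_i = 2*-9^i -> [2, -18, 162, -1458, 13122]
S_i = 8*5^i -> [8, 40, 200, 1000, 5000]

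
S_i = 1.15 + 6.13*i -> [1.15, 7.28, 13.41, 19.54, 25.67]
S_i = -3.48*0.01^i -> [-3.48, -0.03, -0.0, -0.0, -0.0]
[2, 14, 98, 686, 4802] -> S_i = 2*7^i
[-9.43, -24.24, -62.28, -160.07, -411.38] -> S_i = -9.43*2.57^i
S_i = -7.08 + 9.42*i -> [-7.08, 2.34, 11.76, 21.18, 30.6]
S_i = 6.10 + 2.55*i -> [6.1, 8.65, 11.2, 13.75, 16.3]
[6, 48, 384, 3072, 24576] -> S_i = 6*8^i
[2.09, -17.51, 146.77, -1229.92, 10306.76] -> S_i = 2.09*(-8.38)^i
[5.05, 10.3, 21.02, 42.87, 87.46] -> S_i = 5.05*2.04^i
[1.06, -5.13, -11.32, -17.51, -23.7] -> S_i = 1.06 + -6.19*i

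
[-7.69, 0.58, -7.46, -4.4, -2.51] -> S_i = Random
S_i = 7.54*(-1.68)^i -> [7.54, -12.67, 21.28, -35.75, 60.06]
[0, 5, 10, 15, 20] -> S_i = 0 + 5*i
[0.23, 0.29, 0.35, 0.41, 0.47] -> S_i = 0.23 + 0.06*i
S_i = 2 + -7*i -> [2, -5, -12, -19, -26]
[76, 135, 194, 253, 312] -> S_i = 76 + 59*i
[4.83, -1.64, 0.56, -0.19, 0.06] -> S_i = 4.83*(-0.34)^i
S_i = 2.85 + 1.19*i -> [2.85, 4.04, 5.23, 6.42, 7.61]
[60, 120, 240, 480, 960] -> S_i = 60*2^i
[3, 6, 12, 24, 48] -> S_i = 3*2^i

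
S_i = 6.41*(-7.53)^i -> [6.41, -48.27, 363.45, -2736.8, 20608.1]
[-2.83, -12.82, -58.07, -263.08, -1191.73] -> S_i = -2.83*4.53^i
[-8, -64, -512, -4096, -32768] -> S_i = -8*8^i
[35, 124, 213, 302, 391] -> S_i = 35 + 89*i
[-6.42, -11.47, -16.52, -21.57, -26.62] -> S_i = -6.42 + -5.05*i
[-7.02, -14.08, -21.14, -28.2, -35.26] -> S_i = -7.02 + -7.06*i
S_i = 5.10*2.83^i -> [5.1, 14.43, 40.85, 115.59, 327.13]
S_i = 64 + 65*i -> [64, 129, 194, 259, 324]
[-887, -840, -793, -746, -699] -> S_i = -887 + 47*i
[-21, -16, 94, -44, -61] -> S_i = Random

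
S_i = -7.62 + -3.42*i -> [-7.62, -11.04, -14.46, -17.88, -21.3]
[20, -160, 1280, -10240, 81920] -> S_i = 20*-8^i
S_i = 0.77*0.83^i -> [0.77, 0.64, 0.53, 0.44, 0.37]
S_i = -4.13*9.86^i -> [-4.13, -40.72, -401.52, -3958.96, -39035.32]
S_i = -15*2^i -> [-15, -30, -60, -120, -240]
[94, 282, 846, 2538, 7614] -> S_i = 94*3^i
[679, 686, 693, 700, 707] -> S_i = 679 + 7*i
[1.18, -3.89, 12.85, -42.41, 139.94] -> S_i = 1.18*(-3.30)^i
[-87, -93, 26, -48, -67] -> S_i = Random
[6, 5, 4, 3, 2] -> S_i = 6 + -1*i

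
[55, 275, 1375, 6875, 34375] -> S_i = 55*5^i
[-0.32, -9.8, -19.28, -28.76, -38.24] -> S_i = -0.32 + -9.48*i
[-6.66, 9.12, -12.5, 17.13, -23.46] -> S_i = -6.66*(-1.37)^i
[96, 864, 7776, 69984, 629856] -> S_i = 96*9^i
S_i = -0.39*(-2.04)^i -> [-0.39, 0.8, -1.62, 3.31, -6.75]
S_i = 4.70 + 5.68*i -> [4.7, 10.38, 16.06, 21.74, 27.42]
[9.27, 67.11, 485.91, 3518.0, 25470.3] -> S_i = 9.27*7.24^i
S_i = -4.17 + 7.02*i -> [-4.17, 2.85, 9.87, 16.89, 23.91]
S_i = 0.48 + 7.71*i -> [0.48, 8.19, 15.9, 23.61, 31.32]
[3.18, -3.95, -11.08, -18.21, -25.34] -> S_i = 3.18 + -7.13*i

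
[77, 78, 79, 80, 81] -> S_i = 77 + 1*i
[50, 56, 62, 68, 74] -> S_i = 50 + 6*i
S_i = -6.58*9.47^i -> [-6.58, -62.31, -590.1, -5588.25, -52920.73]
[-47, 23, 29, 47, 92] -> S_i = Random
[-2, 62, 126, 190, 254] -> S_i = -2 + 64*i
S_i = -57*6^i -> [-57, -342, -2052, -12312, -73872]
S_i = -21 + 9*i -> [-21, -12, -3, 6, 15]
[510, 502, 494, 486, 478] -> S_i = 510 + -8*i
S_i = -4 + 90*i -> [-4, 86, 176, 266, 356]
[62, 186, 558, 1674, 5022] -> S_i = 62*3^i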